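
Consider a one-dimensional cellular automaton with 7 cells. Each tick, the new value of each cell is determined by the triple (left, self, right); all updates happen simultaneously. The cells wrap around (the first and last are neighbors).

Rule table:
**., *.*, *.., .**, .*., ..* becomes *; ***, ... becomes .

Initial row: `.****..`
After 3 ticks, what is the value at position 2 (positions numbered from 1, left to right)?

.

**..**.
*******
.......
position 2 holds .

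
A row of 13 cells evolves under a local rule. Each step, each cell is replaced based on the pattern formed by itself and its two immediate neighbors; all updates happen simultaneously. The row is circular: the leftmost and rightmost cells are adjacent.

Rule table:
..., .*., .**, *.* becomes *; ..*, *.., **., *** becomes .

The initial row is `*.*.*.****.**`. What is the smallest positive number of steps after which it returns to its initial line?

39

step 1: .******...**.
step 2: .*......*.*..
step 3: .*.****.***.*
step 4: ****...**..**
step 5: .....*.*...*.
step 6: ****.***.*.*.
step 7: *...**..*****
step 8: ..*.*...*....
step 9: *.***.*.*.***
step 10: .**..******..
step 11: .*...*......*
step 12: **.*.*.****.*
step 13: ..******...**
step 14: ..*......*.*.
step 15: *.*.****.***.
step 16: *****...**..*
step 17: ......*.*...*
step 18: .****.***.*.*
step 19: **...**..****
step 20: ...*.*...*...
step 21: **.***.*.*.**
step 22: ..**..******.
step 23: *.*...*......
step 24: ***.*.*.****.
step 25: *..******...*
step 26: ...*......*.*
step 27: .*.*.****.***
step 28: ******...**..
step 29: *......*.*...
step 30: *.****.***.*.
step 31: ***...**..***
step 32: ....*.*...*..
step 33: ***.***.*.*.*
step 34: ...**..******
step 35: .*.*...*.....
step 36: .***.*.*.****
step 37: **..******...
step 38: *...*......*.
step 39: *.*.*.****.**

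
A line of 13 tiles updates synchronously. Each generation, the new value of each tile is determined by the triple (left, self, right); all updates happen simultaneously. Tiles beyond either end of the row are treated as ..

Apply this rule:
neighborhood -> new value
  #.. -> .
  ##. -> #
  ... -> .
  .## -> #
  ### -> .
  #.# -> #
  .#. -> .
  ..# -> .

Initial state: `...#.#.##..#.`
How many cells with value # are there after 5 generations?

generation 1: ....#.###....
generation 2: .....##.#....
generation 3: .....###.....
generation 4: .....#.#.....
generation 5: ......#......
count of #: 1

1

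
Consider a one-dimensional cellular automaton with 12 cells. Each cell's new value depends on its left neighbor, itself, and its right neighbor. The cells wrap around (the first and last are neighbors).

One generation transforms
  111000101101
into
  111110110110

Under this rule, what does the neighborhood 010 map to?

At position 6 the neighborhood is 010; the next row has 1 there.

1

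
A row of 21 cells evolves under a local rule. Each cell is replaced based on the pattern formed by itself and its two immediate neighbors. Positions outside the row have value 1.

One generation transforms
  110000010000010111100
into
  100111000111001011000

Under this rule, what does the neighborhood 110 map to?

At position 1 the neighborhood is 110; the next row has 0 there.

0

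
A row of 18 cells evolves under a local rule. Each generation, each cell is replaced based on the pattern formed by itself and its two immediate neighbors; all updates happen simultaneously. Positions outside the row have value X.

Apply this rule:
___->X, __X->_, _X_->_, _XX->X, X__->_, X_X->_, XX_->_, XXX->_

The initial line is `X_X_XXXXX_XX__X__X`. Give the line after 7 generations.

____X_____X______X
_XX___XXX___XXXX_X
_X__X_X___X_X____X
________X_____XX_X
_XXXXXX___XXX_X__X
_X______X_X______X
___XXXX_____XXXX_X

___XXXX_____XXXX_X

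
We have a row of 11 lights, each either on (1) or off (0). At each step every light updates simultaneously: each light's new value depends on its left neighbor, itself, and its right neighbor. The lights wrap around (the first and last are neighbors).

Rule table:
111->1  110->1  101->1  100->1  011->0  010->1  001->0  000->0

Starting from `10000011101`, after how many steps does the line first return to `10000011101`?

11

11000001110
01100000111
10110000011
11011000001
11101100000
01110110000
00111011000
00011101100
00001110110
00000111011
10000011101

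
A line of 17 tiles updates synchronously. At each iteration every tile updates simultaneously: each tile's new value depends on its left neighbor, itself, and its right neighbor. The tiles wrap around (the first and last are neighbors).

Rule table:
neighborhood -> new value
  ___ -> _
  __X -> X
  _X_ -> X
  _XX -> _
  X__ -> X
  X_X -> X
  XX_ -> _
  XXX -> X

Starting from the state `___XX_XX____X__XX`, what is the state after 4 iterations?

iteration 1: X_X__X__X__XXXX__
iteration 2: XXXXXXXXXXX_XX_XX
iteration 3: XXXXXXXXXX_X__X_X
iteration 4: XXXXXXXXX_XXXXXX_

XXXXXXXXX_XXXXXX_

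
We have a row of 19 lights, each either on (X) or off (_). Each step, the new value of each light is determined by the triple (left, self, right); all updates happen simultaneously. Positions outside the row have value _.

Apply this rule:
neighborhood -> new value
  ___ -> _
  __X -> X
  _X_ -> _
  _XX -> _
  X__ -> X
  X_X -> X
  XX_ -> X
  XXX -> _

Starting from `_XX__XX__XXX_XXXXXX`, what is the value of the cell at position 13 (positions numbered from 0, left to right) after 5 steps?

step 1: X_XXX_XXX__XX_____X
step 2: _X__XX__XXX_XX___X_
step 3: X_XX_XXX__XX_XX_X_X
step 4: _X_XX__XXX_XX_XX_X_
step 5: X_X_XXX__XX_XX_XX_X
position 13 holds X

X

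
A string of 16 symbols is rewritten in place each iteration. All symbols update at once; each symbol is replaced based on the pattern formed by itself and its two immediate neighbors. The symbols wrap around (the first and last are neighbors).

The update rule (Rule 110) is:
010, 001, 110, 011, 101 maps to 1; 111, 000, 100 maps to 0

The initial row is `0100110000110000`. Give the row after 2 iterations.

1101110001110000
1111010011010001

1111010011010001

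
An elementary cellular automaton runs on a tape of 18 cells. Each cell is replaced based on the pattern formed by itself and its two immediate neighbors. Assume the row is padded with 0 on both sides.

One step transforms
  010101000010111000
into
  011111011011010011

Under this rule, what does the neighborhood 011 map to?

At position 12 the neighborhood is 011; the next row has 0 there.

0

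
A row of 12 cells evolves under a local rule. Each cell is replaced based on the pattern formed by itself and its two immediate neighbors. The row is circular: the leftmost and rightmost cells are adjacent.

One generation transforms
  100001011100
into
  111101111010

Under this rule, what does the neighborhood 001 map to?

At position 4 the neighborhood is 001; the next row has 0 there.

0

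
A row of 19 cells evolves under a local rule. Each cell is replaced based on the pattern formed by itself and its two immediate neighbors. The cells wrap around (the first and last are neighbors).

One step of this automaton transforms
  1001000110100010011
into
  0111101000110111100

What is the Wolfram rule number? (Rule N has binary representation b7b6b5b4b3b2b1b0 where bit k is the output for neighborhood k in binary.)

22

position 18: 111 → 0  (bit 7 = 0)
position 0: 110 → 0  (bit 6 = 0)
position 9: 101 → 0  (bit 5 = 0)
position 1: 100 → 1  (bit 4 = 1)
position 7: 011 → 0  (bit 3 = 0)
position 3: 010 → 1  (bit 2 = 1)
position 2: 001 → 1  (bit 1 = 1)
position 5: 000 → 0  (bit 0 = 0)
bits b7..b0 = 00010110 = 22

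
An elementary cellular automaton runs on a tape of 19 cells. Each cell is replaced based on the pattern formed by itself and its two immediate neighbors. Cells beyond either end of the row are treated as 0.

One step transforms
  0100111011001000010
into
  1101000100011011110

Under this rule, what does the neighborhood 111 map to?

At position 5 the neighborhood is 111; the next row has 0 there.

0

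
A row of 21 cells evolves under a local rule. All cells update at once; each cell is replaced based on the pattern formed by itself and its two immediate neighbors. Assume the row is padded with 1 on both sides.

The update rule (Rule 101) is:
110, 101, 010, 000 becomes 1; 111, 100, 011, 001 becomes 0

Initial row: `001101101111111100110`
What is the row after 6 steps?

000110110111100101110

000110110000000100011
010011010111110101000
110001111000011111010
010100001011000001111
111101101101011100000
000110110111100101110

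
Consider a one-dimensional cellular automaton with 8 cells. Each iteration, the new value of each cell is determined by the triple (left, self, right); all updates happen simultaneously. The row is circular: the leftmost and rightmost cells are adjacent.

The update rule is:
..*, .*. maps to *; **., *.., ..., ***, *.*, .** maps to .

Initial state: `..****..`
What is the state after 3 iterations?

.......*

.*......
**......
.......*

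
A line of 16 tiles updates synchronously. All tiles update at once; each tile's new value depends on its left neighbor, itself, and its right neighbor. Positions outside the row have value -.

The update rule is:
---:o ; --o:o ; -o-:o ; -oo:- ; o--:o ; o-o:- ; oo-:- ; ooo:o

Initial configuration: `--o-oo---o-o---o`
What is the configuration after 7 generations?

generation 1: ooo---oooo-ooooo
generation 2: -o-ooo-oo---ooo-
generation 3: oo--o----ooo-o-o
generation 4: --ooooooo-o--o-o
generation 5: oo-ooooo--oooo-o
generation 6: ----ooo-oo-oo--o
generation 7: oooo-o-------ooo

oooo-o-------ooo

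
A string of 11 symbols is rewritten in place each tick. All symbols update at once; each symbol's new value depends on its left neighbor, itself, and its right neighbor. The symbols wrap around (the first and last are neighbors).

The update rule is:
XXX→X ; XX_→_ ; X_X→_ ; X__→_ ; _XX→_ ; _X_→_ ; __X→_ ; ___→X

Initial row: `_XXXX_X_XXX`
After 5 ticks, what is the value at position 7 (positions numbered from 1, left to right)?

__XX_____X_
X____XXX___
__XX__X__X_
X__________
__XXXXXXXX_
position 7 holds X

X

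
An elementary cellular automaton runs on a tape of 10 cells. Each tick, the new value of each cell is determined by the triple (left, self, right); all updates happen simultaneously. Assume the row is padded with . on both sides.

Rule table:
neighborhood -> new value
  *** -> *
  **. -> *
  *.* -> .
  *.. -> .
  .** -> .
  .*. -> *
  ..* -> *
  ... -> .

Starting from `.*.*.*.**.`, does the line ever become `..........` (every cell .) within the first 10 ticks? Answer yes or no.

**.*.*..*.
.*.*.*.**.  (repeats tick 0; period 2)
tick 10: .*.*.*.**.
tick 10 is .*.*.*.**., still not uniform .

no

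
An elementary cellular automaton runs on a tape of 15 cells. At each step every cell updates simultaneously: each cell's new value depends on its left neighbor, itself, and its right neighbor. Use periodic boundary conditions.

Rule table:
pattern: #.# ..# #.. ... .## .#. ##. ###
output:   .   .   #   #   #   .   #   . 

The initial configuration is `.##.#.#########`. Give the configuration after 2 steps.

.####..######..

.##...#.......#
.####..######..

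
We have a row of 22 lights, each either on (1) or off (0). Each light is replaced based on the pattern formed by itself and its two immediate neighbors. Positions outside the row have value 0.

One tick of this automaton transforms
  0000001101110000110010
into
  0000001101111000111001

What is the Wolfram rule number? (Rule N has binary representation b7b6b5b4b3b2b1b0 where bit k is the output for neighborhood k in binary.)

216

position 10: 111 → 1  (bit 7 = 1)
position 7: 110 → 1  (bit 6 = 1)
position 8: 101 → 0  (bit 5 = 0)
position 12: 100 → 1  (bit 4 = 1)
position 6: 011 → 1  (bit 3 = 1)
position 20: 010 → 0  (bit 2 = 0)
position 5: 001 → 0  (bit 1 = 0)
position 0: 000 → 0  (bit 0 = 0)
bits b7..b0 = 11011000 = 216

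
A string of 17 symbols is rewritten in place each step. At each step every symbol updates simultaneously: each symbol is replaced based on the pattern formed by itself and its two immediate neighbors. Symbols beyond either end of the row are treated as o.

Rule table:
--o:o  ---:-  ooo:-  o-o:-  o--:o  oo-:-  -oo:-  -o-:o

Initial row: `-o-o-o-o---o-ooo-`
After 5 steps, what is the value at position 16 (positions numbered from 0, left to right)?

-o-o-o-oo-oo-----
-o-o-o------o---o
-o-o-oo----ooo-o-
-o-o---o--o----o-
-o-oo-oooooo--oo-
position 16 holds -

-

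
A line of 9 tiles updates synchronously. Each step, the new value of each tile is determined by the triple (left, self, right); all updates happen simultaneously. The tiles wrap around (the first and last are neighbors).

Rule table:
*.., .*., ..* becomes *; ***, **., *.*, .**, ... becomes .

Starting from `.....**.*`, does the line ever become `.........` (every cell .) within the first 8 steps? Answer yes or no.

no

*...*...*
.*.***.*.
**.....**
..*...*..
.***.***.
*.......*
.*.....*.
***...***
step 8 is ***...***, still not uniform .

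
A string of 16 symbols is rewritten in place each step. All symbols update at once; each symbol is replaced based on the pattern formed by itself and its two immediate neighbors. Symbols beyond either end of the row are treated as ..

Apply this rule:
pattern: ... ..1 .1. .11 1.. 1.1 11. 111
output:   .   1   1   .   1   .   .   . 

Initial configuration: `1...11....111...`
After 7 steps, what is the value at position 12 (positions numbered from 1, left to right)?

1

step 1: 11.1..1..1...1..
step 2: ...11111111.111.
step 3: ..1............1
step 4: .111..........11
step 5: 1...1........1..
step 6: 11.111......111.
step 7: ......1....1...1
position 12 holds 1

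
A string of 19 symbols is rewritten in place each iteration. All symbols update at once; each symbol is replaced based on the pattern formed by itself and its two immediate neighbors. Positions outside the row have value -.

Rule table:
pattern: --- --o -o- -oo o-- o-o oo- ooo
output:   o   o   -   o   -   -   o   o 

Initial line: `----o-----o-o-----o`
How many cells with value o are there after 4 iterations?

16

oooo--oooo----oooo-
oooo-ooooo-ooooooo-
oooo-ooooo-ooooooo-  (fixed point — unchanged through iteration 4)
count of o: 16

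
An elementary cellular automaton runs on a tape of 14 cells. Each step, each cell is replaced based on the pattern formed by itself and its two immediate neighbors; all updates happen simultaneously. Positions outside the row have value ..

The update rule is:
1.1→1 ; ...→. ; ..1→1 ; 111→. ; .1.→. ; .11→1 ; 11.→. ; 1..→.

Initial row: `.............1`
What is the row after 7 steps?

......1.......

............1.
...........1..
..........1...
.........1....
........1.....
.......1......
......1.......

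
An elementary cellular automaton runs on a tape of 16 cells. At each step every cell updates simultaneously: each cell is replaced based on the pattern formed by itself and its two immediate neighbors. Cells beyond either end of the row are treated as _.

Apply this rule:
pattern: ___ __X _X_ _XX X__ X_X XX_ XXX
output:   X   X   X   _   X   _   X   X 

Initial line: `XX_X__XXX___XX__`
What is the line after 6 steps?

XXX_XX__XX__XX_X

_X_XXX_XXXXX_XXX
XX__XX__XXXX__XX
_XXX_XXX_XXXXX_X
X_XX__XX__XXXX_X
X__XXX_XXX_XXX_X
XXX_XX__XX__XX_X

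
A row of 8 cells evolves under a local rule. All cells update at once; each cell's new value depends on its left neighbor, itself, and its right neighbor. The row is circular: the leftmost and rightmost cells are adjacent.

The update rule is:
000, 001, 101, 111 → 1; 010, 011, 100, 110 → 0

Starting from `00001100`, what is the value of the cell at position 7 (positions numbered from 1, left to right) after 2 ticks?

11110001
11100110
position 7 holds 1

1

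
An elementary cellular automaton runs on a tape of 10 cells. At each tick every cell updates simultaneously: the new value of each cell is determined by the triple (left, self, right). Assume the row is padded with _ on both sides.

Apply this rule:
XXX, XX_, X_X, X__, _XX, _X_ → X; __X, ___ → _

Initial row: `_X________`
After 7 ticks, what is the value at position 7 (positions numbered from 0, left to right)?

_XX_______
_XXX______
_XXXX_____
_XXXXX____
_XXXXXX___
_XXXXXXX__
_XXXXXXXX_
position 7 holds X

X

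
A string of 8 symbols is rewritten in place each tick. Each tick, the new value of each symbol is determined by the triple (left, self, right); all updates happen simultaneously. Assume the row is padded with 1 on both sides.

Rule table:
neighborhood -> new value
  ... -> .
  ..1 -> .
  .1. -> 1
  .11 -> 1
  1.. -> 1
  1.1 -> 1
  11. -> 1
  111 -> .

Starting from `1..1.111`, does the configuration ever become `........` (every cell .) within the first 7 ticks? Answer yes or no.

no

tick 1: 11.111..
tick 2: .111.11.
tick 3: 11.11111
tick 4: .111....
tick 5: 11.11...
tick 6: .11111..
tick 7: 11...11.
tick 7 is 11...11., still not uniform .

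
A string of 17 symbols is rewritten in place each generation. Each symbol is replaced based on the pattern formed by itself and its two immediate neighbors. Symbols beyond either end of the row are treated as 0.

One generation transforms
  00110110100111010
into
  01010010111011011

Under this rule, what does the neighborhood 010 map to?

1

At position 8 the neighborhood is 010; the next row has 1 there.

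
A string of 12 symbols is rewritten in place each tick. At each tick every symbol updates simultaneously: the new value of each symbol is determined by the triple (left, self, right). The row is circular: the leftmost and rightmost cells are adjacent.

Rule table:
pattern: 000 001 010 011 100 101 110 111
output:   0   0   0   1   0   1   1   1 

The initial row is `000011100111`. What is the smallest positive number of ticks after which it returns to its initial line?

1

tick 1: 000011100111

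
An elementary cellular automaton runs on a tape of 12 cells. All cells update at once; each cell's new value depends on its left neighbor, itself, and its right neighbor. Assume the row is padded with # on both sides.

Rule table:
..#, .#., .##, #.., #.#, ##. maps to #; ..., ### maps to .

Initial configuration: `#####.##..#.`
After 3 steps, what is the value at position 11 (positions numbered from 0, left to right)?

....########
#..##.......
######.....#
position 11 holds #

#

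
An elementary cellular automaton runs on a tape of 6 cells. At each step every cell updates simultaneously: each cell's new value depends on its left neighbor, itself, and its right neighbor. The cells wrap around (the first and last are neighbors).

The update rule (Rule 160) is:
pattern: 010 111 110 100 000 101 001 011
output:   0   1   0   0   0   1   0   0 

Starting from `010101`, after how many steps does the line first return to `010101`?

2

101010
010101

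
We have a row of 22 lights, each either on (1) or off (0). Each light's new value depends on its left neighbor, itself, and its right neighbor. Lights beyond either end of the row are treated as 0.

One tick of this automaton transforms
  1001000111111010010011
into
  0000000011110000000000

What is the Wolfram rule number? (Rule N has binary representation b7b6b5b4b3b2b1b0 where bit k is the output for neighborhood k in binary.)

position 8: 111 → 1  (bit 7 = 1)
position 12: 110 → 0  (bit 6 = 0)
position 13: 101 → 0  (bit 5 = 0)
position 1: 100 → 0  (bit 4 = 0)
position 7: 011 → 0  (bit 3 = 0)
position 0: 010 → 0  (bit 2 = 0)
position 2: 001 → 0  (bit 1 = 0)
position 5: 000 → 0  (bit 0 = 0)
bits b7..b0 = 10000000 = 128

128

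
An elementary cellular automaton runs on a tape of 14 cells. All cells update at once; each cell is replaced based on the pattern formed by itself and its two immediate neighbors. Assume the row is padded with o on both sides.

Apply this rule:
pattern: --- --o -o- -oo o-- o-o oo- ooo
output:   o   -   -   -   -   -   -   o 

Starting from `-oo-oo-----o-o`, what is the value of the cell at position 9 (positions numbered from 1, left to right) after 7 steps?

-

step 1: -------ooo----
step 2: -ooooo--o--oo-
step 3: --ooo---------
step 4: ---o--ooooooo-
step 5: -o-----ooooo--
step 6: ---ooo--ooo---
step 7: -o--o----o--o-
position 9 holds -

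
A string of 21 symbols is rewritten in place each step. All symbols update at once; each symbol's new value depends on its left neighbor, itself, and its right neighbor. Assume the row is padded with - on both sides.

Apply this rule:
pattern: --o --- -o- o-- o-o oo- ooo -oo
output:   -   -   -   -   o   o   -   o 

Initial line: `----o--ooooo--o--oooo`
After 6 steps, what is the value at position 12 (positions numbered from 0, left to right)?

-

step 1: -------o---o-----o--o
step 2: ---------------------
step 3: ---------------------  (fixed point — unchanged through step 6)
position 12 holds -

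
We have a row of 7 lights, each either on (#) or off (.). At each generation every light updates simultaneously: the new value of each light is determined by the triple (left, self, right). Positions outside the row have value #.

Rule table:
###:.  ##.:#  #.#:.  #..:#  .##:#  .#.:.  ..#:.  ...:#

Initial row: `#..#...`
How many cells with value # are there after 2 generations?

##..##.
.##.##.
count of #: 4

4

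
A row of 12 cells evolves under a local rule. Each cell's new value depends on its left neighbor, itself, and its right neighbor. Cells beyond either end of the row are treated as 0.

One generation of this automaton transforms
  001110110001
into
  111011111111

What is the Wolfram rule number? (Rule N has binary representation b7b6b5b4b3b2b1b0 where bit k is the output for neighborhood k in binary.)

position 3: 111 → 0  (bit 7 = 0)
position 4: 110 → 1  (bit 6 = 1)
position 5: 101 → 1  (bit 5 = 1)
position 8: 100 → 1  (bit 4 = 1)
position 2: 011 → 1  (bit 3 = 1)
position 11: 010 → 1  (bit 2 = 1)
position 1: 001 → 1  (bit 1 = 1)
position 0: 000 → 1  (bit 0 = 1)
bits b7..b0 = 01111111 = 127

127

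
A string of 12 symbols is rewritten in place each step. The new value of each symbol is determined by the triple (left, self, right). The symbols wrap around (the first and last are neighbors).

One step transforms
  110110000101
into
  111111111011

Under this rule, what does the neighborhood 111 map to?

At position 0 the neighborhood is 111; the next row has 1 there.

1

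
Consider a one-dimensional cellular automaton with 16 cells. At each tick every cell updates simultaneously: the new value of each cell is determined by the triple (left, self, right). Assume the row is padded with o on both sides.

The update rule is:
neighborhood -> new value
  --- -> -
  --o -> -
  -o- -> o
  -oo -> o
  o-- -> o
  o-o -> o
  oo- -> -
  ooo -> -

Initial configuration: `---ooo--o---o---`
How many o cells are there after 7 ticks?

7

o--o--o-oo--oo--
-o-oo-ooo-o-o-o-
oooo-oo--ooooooo
----oo-o-o------
o---o-ooooo-----
-o--ooo----o----
ooo-o--o---oo---
count of o: 7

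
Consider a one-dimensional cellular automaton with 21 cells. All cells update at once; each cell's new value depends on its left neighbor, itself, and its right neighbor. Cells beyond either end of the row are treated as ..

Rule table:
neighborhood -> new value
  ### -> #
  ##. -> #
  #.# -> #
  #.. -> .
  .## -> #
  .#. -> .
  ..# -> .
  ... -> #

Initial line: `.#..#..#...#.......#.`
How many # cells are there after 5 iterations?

19

iteration 1: .........#...#####...
iteration 2: ########...#.#####.##
iteration 3: ########.#..#########
iteration 4: #########...#########
iteration 5: #########.#.#########
count of #: 19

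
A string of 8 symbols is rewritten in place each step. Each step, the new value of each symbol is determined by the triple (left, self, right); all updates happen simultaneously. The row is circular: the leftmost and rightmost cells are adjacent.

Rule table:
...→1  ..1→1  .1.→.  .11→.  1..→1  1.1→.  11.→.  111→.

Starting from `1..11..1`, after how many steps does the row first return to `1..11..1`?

step 1: .11..11.
step 2: 1..11..1

2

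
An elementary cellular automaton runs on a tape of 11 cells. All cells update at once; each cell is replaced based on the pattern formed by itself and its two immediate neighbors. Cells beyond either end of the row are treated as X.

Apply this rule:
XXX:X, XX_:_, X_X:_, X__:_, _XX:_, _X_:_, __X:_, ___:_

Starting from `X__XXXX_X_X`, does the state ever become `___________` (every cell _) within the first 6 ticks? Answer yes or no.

yes

____XX_____
___________
all cells are _ at tick 2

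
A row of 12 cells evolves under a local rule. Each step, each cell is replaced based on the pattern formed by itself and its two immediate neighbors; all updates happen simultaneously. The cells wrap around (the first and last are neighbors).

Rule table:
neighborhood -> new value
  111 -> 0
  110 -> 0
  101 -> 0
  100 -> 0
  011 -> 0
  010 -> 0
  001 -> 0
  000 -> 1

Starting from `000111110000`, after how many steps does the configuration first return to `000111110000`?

step 1: 110000000111
step 2: 000111110000

2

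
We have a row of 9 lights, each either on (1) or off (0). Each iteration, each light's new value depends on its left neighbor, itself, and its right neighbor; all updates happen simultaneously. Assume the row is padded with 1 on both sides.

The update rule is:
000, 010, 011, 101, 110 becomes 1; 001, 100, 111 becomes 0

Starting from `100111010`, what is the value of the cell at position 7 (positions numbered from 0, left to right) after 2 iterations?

iteration 1: 100101111
iteration 2: 100111000
position 7 holds 0

0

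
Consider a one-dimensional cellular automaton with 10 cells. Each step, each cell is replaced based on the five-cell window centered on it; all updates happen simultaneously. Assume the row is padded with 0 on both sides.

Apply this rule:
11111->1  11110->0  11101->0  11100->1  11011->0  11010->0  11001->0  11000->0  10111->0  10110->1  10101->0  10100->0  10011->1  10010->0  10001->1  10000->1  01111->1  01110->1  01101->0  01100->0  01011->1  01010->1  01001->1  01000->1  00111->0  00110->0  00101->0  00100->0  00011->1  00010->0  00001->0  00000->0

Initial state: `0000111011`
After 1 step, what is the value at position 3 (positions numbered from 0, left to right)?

0001010010
position 3 holds 1

1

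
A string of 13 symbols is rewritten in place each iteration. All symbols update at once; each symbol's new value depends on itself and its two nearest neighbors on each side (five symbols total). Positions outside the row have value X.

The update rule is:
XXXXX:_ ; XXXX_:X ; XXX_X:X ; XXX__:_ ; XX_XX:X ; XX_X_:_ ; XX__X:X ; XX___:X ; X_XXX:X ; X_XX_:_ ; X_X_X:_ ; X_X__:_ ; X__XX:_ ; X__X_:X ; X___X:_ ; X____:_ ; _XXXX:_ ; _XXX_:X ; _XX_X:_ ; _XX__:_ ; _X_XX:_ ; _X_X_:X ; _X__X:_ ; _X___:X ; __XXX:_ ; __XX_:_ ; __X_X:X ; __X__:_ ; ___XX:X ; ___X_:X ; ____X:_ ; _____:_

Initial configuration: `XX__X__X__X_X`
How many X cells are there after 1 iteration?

7

iteration 1: X_XX__X__XX_X
count of X: 7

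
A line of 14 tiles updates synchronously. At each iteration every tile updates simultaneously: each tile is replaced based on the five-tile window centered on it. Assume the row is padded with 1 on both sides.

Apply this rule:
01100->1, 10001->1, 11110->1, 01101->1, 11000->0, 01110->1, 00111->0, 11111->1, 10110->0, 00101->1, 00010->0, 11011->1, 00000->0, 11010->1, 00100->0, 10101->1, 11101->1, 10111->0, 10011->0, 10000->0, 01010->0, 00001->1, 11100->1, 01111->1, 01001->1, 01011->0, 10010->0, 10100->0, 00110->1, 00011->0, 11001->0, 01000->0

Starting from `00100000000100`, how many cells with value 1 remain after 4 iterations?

00000000010010
00000001001010
00000100101010
00010010101010
count of 1: 5

5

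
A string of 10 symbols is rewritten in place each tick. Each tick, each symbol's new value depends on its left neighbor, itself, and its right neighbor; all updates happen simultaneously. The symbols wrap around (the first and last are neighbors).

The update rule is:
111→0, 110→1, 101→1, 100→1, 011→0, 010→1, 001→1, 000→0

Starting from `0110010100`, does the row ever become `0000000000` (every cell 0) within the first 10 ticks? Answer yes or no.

1011111110
1100000011
0110000100
1011001110
1101110011
0110011100
1011100110
1100111011
0111001100
1001110110
tick 10 is 1001110110, still not uniform 0

no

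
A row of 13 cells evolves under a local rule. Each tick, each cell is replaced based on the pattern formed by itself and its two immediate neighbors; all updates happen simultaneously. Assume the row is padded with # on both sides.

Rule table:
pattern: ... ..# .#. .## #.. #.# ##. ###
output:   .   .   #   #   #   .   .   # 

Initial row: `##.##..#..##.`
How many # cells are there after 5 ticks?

6

tick 1: #..#.#.##.#..
tick 2: .#.#.#.#..##.
tick 3: .#.#.#.##.#..
tick 4: .#.#.#.#..##.  (repeats tick 2; period 2)
tick 5: .#.#.#.##.#..
count of #: 6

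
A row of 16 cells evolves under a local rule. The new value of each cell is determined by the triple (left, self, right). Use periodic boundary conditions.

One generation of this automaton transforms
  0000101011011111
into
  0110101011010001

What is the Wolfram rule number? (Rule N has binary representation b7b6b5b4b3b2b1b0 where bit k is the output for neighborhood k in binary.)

77

position 12: 111 → 0  (bit 7 = 0)
position 9: 110 → 1  (bit 6 = 1)
position 5: 101 → 0  (bit 5 = 0)
position 0: 100 → 0  (bit 4 = 0)
position 8: 011 → 1  (bit 3 = 1)
position 4: 010 → 1  (bit 2 = 1)
position 3: 001 → 0  (bit 1 = 0)
position 1: 000 → 1  (bit 0 = 1)
bits b7..b0 = 01001101 = 77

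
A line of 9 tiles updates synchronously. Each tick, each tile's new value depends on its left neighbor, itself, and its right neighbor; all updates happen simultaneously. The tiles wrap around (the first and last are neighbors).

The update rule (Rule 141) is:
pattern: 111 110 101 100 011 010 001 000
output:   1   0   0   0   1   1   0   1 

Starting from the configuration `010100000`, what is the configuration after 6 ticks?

tick 1: 010101111
tick 2: 010101110
tick 3: 010101100
tick 4: 010101001
tick 5: 010101001  (fixed point — unchanged through tick 6)

010101001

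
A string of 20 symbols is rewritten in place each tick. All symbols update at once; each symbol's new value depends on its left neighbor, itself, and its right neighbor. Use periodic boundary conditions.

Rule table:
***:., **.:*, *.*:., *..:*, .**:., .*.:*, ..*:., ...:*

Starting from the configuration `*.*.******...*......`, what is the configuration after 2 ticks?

*.******...*......*.

*.*......***.******.
*.******...*......*.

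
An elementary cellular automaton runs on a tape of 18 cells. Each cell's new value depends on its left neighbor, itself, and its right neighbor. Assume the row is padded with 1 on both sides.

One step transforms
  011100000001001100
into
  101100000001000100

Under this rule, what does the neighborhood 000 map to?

0

At position 5 the neighborhood is 000; the next row has 0 there.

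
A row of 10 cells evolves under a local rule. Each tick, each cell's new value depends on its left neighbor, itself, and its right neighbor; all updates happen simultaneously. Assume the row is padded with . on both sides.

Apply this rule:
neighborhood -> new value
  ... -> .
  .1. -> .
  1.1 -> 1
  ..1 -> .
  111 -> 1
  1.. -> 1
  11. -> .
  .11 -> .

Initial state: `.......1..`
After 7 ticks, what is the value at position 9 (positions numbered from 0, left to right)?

........1.
.........1
..........
..........  (fixed point — unchanged through tick 7)
position 9 holds .

.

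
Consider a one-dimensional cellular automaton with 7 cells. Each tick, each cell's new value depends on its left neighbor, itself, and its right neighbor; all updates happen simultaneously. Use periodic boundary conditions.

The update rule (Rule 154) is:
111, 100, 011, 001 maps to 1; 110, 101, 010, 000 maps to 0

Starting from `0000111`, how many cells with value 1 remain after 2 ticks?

1001110
0111100
count of 1: 4

4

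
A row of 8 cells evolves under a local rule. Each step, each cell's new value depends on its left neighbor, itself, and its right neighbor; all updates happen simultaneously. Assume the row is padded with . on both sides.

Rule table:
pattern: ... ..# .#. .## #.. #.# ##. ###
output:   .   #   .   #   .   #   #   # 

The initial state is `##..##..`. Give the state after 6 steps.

##.###..
######..
######..  (fixed point — unchanged through step 6)

######..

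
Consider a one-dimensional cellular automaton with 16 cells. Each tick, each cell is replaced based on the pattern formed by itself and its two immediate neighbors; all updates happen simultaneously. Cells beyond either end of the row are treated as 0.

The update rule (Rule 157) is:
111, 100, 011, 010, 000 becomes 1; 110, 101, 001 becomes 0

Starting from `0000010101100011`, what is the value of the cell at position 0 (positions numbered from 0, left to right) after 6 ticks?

1

tick 1: 1111010101011010
tick 2: 1110010101010011
tick 3: 1101010101011010
tick 4: 1001010101010011
tick 5: 1101010101011010  (repeats tick 3; period 2)
tick 6: 1001010101010011
position 0 holds 1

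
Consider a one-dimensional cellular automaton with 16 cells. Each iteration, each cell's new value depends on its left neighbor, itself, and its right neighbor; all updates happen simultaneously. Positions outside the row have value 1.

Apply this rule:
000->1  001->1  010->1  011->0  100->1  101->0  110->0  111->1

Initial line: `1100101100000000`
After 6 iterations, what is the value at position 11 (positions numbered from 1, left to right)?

iteration 1: 1011100011111111
iteration 2: 0001011101111111
iteration 3: 1111001000111111
iteration 4: 1110111111011111
iteration 5: 1100011110001111
iteration 6: 1011101101110111
position 11 holds 1

1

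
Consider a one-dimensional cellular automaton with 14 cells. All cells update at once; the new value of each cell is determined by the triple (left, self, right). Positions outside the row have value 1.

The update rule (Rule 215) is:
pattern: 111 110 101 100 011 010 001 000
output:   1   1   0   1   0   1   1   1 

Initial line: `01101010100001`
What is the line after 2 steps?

00101010111110
11101010011110

11101010011110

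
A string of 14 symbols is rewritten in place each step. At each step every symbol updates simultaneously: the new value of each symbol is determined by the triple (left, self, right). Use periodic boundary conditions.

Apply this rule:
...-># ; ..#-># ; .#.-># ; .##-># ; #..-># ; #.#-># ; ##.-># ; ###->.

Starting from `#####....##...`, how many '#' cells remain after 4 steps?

#...##########
#####.........
#...##########  (repeats step 1; period 2)
step 4: #####.........
count of #: 5

5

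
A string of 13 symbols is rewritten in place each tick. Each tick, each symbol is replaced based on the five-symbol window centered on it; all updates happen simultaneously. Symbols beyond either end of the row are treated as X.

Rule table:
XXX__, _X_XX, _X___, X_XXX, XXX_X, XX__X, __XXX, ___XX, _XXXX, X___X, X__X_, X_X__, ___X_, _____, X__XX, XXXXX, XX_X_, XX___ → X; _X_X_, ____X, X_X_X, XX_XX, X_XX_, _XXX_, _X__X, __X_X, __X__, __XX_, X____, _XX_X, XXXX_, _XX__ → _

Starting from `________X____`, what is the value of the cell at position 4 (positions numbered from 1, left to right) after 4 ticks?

X_XXXX_X_X__X
X_XX_XX__X_XX
X______XX_XXX
XX_XX_X___XXX
position 4 holds X

X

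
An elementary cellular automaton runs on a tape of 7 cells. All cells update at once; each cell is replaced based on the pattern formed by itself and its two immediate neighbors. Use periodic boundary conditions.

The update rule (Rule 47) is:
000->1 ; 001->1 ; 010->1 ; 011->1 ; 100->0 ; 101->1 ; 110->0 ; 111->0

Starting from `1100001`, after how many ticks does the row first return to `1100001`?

14

0001111
0111000
1100011
0001110
1111000
1000011
0011110
1110000
1000111
0011100
1110001
0000111
0111100
1100001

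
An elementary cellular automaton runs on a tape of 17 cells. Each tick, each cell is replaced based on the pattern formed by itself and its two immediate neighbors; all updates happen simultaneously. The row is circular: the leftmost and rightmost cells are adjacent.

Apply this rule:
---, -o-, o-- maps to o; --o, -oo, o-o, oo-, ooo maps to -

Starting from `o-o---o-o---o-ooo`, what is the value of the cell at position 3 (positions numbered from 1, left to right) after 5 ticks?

tick 1: --ooo-o-ooo-o----
tick 2: o-----o-----ooooo
tick 3: -oooo-ooooo------
tick 4: -----------oooooo
tick 5: oooooooooo-------
position 3 holds o

o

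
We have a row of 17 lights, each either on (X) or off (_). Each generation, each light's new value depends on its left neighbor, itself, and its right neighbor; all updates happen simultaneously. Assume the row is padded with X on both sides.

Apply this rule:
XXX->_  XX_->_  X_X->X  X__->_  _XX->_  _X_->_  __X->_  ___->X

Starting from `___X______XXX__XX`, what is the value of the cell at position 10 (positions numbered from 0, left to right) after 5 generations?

_X___XXXX________
X__X______XXXXXX_
_____XXXX_______X
_XXX______XXXXX__
X____XXXX________
position 10 holds _

_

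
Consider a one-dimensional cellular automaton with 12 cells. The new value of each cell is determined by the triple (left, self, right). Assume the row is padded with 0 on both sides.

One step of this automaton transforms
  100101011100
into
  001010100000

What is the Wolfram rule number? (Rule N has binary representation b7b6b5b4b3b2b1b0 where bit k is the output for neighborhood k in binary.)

position 8: 111 → 0  (bit 7 = 0)
position 9: 110 → 0  (bit 6 = 0)
position 4: 101 → 1  (bit 5 = 1)
position 1: 100 → 0  (bit 4 = 0)
position 7: 011 → 0  (bit 3 = 0)
position 0: 010 → 0  (bit 2 = 0)
position 2: 001 → 1  (bit 1 = 1)
position 11: 000 → 0  (bit 0 = 0)
bits b7..b0 = 00100010 = 34

34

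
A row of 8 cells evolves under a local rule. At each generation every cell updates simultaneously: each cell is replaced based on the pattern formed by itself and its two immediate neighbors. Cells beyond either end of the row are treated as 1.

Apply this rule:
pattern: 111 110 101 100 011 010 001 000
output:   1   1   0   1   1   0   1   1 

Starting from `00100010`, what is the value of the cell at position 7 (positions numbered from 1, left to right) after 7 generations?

11011100
11011111
11011111  (fixed point — unchanged through generation 7)
position 7 holds 1

1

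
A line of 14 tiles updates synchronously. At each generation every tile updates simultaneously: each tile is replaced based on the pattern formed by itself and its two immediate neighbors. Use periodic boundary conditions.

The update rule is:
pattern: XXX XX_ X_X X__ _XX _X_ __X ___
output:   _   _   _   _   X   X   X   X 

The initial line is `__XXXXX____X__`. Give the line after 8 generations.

XXX_____XXXX_X
____XXXXX____X
_XXXX_____XXXX
_X____XXXXX___
XX_XXXX_____XX
___X____XXXXX_
XXXX_XXXX_____
X____X____XXXX

X____X____XXXX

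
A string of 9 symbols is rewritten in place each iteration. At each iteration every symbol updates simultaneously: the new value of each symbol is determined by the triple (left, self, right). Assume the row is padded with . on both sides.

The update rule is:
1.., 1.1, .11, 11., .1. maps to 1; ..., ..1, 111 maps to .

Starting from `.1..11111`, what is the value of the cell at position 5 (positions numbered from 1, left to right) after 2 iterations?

1

.11.1...1
.11111..1
position 5 holds 1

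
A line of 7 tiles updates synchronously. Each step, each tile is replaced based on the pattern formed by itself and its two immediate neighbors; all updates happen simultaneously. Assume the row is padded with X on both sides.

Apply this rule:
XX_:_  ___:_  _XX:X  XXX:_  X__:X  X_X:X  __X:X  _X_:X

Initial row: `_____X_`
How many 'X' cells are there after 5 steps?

step 1: X___XXX
step 2: _X_XX__
step 3: XXXX_XX
step 4: ____XX_
step 5: X__XX_X
count of X: 4

4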